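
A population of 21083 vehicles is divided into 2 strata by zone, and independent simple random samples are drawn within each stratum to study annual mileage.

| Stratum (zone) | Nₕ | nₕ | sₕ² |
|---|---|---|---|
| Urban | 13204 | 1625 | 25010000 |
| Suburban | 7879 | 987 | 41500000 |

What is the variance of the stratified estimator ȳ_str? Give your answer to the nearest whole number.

Var(ȳ_str) = Σₕ Wₕ²(1 − fₕ)sₕ²/nₕ with Wₕ = Nₕ/N, N = 21083.
Urban: Wₕ = 0.62628658; term = 0.62628658²·(1 − 0.12306877)·25010000/1625 = 5293.8554.
Suburban: Wₕ = 0.37371342; term = 0.37371342²·(1 − 0.12526970)·41500000/987 = 5136.6798.
Sum = 10430.535.

10431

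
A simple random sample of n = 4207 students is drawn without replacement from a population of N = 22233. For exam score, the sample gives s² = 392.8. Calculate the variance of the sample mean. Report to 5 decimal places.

Under SRS without replacement, Var(ȳ) = (1 − f)·s²/n with f = n/N = 4207/22233 = 0.18922323.
Var(ȳ) = (1 − 0.18922323)·392.8/4207 = 0.81077677·0.093368196 = 0.075700765.

0.07570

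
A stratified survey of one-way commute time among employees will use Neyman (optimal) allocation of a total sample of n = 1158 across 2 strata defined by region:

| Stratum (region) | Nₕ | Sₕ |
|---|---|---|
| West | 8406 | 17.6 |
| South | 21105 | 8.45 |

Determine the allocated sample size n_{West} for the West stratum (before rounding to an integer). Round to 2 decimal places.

525.07

Neyman allocation: nₕ = n·NₕSₕ / Σⱼ NⱼSⱼ.
Σ NⱼSⱼ = 8406·17.6 + 21105·8.45 = 326282.85.
n_{West} = 1158·8406·17.6 / 326282.85 = 525.07.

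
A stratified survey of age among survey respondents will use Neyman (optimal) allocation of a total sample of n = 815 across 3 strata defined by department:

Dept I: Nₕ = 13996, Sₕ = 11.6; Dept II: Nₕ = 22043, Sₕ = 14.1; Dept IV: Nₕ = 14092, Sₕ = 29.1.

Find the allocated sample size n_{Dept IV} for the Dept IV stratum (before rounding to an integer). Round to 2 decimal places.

378.40

Neyman allocation: nₕ = n·NₕSₕ / Σⱼ NⱼSⱼ.
Σ NⱼSⱼ = 13996·11.6 + 22043·14.1 + 14092·29.1 = 883237.1.
n_{Dept IV} = 815·14092·29.1 / 883237.1 = 378.40.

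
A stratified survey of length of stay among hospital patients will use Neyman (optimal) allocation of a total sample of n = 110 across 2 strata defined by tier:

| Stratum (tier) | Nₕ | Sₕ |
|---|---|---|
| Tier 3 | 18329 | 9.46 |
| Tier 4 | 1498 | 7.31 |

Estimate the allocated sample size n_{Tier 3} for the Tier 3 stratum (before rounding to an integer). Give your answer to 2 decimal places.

Neyman allocation: nₕ = n·NₕSₕ / Σⱼ NⱼSⱼ.
Σ NⱼSⱼ = 18329·9.46 + 1498·7.31 = 184342.72.
n_{Tier 3} = 110·18329·9.46 / 184342.72 = 103.47.

103.47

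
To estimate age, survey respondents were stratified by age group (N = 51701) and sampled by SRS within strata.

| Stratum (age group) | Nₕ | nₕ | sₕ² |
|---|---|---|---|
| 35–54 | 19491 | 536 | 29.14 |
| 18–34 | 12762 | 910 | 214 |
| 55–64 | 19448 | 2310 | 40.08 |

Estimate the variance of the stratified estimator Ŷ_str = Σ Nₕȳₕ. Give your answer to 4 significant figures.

Var(Ŷ_str) = Σₕ Nₕ²(1 − fₕ)sₕ²/nₕ.
35–54: 19491²·(1 − 536/19491)·29.14/536 = 2.0085501 × 10^7.
18–34: 12762²·(1 − 910/12762)·214/910 = 3.556991 × 10^7.
55–64: 19448²·(1 − 2310/19448)·40.08/2310 = 5.7829684 × 10^6.
Sum = 6.1438379 × 10^7.

6.144 × 10^7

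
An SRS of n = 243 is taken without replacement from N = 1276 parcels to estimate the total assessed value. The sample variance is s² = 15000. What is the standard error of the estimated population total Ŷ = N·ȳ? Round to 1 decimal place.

Var(Ŷ) = N²·Var(ȳ) = N²·(1 − n/N)·s²/n.
f = 243/1276 = 0.19043887; Var(ȳ) = 0.80956113·15000/243 = 49.972909.
Var(Ŷ) = 1276² · 49.972909 = 8.1364691 × 10^7.
SE(Ŷ) = √(8.1364691 × 10^7) = 9020.2.

9020.2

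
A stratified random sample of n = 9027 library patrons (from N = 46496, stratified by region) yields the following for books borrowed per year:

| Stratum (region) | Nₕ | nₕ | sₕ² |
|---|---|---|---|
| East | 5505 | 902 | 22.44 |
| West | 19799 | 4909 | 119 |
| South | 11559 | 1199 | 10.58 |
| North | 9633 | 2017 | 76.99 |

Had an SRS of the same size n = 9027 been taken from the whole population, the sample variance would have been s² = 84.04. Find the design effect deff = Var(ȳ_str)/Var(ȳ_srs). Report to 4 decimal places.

0.7173

Var(ȳ_str) = Σ Wₕ²(1−fₕ)sₕ²/nₕ with Wₕ = Nₕ/46496:
  East: (5505/46496)²·(1−902/5505)·22.44/902 = 2.9159725 × 10^-4
  West: (19799/46496)²·(1−4909/19799)·119/4909 = 0.0033056791
  South: (11559/46496)²·(1−1199/11559)·10.58/1199 = 4.8878213 × 10^-4
  North: (9633/46496)²·(1−2017/9633)·76.99/2017 = 0.0012953458
  → Var(ȳ_str) = 0.0053814043.
Var(ȳ_srs) = (1 − 9027/46496)·84.04/9027 = 0.0075023809.
deff = 0.0053814043 / 0.0075023809 = 0.7173.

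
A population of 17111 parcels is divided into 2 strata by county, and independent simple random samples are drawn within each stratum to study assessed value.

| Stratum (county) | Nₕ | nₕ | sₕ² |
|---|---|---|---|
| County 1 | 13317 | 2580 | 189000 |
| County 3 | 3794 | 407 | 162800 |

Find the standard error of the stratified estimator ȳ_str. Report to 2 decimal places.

Var(ȳ_str) = Σₕ Wₕ²(1 − fₕ)sₕ²/nₕ with Wₕ = Nₕ/N, N = 17111.
County 1: Wₕ = 0.77827129; term = 0.77827129²·(1 − 0.19373733)·189000/2580 = 35.775085.
County 3: Wₕ = 0.22172871; term = 0.22172871²·(1 − 0.10727464)·162800/407 = 17.555845.
Sum = 53.33093.
SE = √(53.33093) = 7.30.

7.30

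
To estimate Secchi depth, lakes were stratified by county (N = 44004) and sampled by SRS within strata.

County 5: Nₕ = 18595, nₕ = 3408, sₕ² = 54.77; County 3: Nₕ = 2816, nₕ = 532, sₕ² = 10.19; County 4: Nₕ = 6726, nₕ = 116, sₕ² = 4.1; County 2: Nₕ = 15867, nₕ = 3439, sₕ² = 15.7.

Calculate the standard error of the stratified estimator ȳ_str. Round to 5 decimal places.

Var(ȳ_str) = Σₕ Wₕ²(1 − fₕ)sₕ²/nₕ with Wₕ = Nₕ/N, N = 44004.
County 5: Wₕ = 0.42257522; term = 0.42257522²·(1 − 0.18327507)·54.77/3408 = 0.0023438349.
County 3: Wₕ = 0.06399418; term = 0.06399418²·(1 − 0.18892045)·10.19/532 = 6.3621952 × 10^-5.
County 4: Wₕ = 0.15284974; term = 0.15284974²·(1 − 0.01724651)·4.1/116 = 8.1152122 × 10^-4.
County 2: Wₕ = 0.36058086; term = 0.36058086²·(1 − 0.21673914)·15.7/3439 = 4.6492107 × 10^-4.
Sum = 0.0036838991.
SE = √(0.0036838991) = 0.06070.

0.06070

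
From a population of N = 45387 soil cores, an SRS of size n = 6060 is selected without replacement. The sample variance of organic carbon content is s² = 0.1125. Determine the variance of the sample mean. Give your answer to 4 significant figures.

Under SRS without replacement, Var(ȳ) = (1 − f)·s²/n with f = n/N = 6060/45387 = 0.13351841.
Var(ȳ) = (1 − 0.13351841)·0.1125/6060 = 0.86648159·1.8564356 × 10^-5 = 1.6085673 × 10^-5.

1.609 × 10^-5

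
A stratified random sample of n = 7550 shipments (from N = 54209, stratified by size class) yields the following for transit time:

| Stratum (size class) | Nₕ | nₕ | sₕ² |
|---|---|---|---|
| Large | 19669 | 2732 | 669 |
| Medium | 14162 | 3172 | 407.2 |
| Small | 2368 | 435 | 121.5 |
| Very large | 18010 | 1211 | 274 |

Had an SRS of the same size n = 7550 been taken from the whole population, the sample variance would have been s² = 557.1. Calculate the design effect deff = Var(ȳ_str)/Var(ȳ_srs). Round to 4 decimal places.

Var(ȳ_str) = Σ Wₕ²(1−fₕ)sₕ²/nₕ with Wₕ = Nₕ/54209:
  Large: (19669/54209)²·(1−2732/19669)·669/2732 = 0.027760124
  Medium: (14162/54209)²·(1−3172/14162)·407.2/3172 = 0.0067991415
  Small: (2368/54209)²·(1−435/2368)·121.5/435 = 4.3506864 × 10^-4
  Very large: (18010/54209)²·(1−1211/18010)·274/1211 = 0.023294896
  → Var(ȳ_str) = 0.05828923.
Var(ȳ_srs) = (1 − 7550/54209)·557.1/7550 = 0.063511188.
deff = 0.05828923 / 0.063511188 = 0.9178.

0.9178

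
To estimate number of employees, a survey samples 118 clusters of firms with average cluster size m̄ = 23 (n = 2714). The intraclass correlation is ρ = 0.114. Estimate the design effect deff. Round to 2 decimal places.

deff = 1 + (23 − 1)·0.114 = 1 + 2.508 = 3.508.

3.51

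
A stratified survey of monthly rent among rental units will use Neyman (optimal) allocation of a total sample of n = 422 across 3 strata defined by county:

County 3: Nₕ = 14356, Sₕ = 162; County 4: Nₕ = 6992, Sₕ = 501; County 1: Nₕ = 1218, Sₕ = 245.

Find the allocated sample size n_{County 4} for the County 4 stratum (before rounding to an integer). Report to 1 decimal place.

Neyman allocation: nₕ = n·NₕSₕ / Σⱼ NⱼSⱼ.
Σ NⱼSⱼ = 14356·162 + 6992·501 + 1218·245 = 6.127074 × 10^6.
n_{County 4} = 422·6992·501 / (6.127074 × 10^6) = 241.3.

241.3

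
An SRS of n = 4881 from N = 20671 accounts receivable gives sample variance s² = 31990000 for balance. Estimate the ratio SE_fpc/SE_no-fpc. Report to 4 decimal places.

f = n/N = 4881/20671 = 0.23612791.
SE_no-fpc = √(s²/n) = 80.956685; SE_fpc = √((1−f)s²/n) = 70.755962.
Ratio = √(1−f) = 0.87399776.

0.8740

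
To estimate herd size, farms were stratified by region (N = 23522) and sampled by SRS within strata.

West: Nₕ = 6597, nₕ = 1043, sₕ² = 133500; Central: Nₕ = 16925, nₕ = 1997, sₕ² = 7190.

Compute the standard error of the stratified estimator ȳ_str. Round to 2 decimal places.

3.18

Var(ȳ_str) = Σₕ Wₕ²(1 − fₕ)sₕ²/nₕ with Wₕ = Nₕ/N, N = 23522.
West: Wₕ = 0.28046085; term = 0.28046085²·(1 − 0.15810217)·133500/1043 = 8.4761928.
Central: Wₕ = 0.71953915; term = 0.71953915²·(1 − 0.11799114)·7190/1997 = 1.6441167.
Sum = 10.12031.
SE = √(10.12031) = 3.18.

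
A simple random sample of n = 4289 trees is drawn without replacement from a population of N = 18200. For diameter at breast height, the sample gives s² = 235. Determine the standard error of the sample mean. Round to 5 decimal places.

0.20464

Under SRS without replacement, Var(ȳ) = (1 − f)·s²/n with f = n/N = 4289/18200 = 0.23565934.
Var(ȳ) = (1 − 0.23565934)·235/4289 = 0.76434066·0.054791327 = 0.041879239.
SE(ȳ) = √(0.041879239) = 0.20464.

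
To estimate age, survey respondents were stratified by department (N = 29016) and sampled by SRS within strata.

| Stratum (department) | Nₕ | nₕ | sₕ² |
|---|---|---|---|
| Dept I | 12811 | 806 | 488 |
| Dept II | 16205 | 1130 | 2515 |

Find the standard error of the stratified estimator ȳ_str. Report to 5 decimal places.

Var(ȳ_str) = Σₕ Wₕ²(1 − fₕ)sₕ²/nₕ with Wₕ = Nₕ/N, N = 29016.
Dept I: Wₕ = 0.44151503; term = 0.44151503²·(1 − 0.06291468)·488/806 = 0.11059994.
Dept II: Wₕ = 0.55848497; term = 0.55848497²·(1 − 0.06973156)·2515/1130 = 0.64578926.
Sum = 0.7563892.
SE = √(0.7563892) = 0.86971.

0.86971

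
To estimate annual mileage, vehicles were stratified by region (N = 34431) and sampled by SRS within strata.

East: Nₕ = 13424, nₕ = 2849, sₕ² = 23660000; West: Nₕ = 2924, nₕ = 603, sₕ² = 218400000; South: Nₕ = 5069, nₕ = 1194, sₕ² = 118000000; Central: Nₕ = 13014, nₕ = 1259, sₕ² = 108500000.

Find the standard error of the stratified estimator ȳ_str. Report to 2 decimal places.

125.80

Var(ȳ_str) = Σₕ Wₕ²(1 − fₕ)sₕ²/nₕ with Wₕ = Nₕ/N, N = 34431.
East: Wₕ = 0.38988121; term = 0.38988121²·(1 − 0.21223182)·23660000/2849 = 994.45546.
West: Wₕ = 0.08492347; term = 0.08492347²·(1 − 0.20622435)·218400000/603 = 2073.4261.
South: Wₕ = 0.14722198; term = 0.14722198²·(1 − 0.23554942)·118000000/1194 = 1637.4664.
Central: Wₕ = 0.37797334; term = 0.37797334²·(1 − 0.09674197)·108500000/1259 = 11120.855.
Sum = 15826.203.
SE = √(15826.203) = 125.80.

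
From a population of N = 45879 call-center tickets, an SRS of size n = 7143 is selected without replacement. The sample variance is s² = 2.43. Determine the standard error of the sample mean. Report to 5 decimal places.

Under SRS without replacement, Var(ȳ) = (1 − f)·s²/n with f = n/N = 7143/45879 = 0.15569215.
Var(ȳ) = (1 − 0.15569215)·2.43/7143 = 0.84430785·3.401932 × 10^-4 = 2.8722779 × 10^-4.
SE(ȳ) = √(2.8722779 × 10^-4) = 0.01695.

0.01695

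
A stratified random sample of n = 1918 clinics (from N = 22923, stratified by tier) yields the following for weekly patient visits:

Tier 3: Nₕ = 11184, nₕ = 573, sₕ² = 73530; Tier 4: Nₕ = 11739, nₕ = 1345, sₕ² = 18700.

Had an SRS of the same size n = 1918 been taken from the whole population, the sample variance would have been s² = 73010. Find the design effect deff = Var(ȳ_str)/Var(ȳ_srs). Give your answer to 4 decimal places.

0.9234

Var(ȳ_str) = Σ Wₕ²(1−fₕ)sₕ²/nₕ with Wₕ = Nₕ/22923:
  Tier 3: (11184/22923)²·(1−573/11184)·73530/573 = 28.981477
  Tier 4: (11739/22923)²·(1−1345/11739)·18700/1345 = 3.2284215
  → Var(ȳ_str) = 32.209899.
Var(ȳ_srs) = (1 − 1918/22923)·73010/1918 = 34.880683.
deff = 32.209899 / 34.880683 = 0.9234.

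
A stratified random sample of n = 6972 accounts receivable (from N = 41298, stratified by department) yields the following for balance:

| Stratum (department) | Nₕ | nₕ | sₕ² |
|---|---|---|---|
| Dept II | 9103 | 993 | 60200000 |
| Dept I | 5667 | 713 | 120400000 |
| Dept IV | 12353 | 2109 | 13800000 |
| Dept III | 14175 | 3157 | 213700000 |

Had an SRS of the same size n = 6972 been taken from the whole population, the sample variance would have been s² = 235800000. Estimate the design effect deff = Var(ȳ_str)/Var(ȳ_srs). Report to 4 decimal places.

Var(ȳ_str) = Σ Wₕ²(1−fₕ)sₕ²/nₕ with Wₕ = Nₕ/41298:
  Dept II: (9103/41298)²·(1−993/9103)·60200000/993 = 2624.1859
  Dept I: (5667/41298)²·(1−713/5667)·120400000/713 = 2779.6373
  Dept IV: (12353/41298)²·(1−2109/12353)·13800000/2109 = 485.49692
  Dept III: (14175/41298)²·(1−3157/14175)·213700000/3157 = 6198.6589
  → Var(ȳ_str) = 12087.979.
Var(ȳ_srs) = (1 − 6972/41298)·235800000/6972 = 28111.279.
deff = 12087.979 / 28111.279 = 0.4300.

0.4300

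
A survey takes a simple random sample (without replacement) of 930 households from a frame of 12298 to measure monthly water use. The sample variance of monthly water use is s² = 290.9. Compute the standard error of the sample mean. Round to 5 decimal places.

Under SRS without replacement, Var(ȳ) = (1 − f)·s²/n with f = n/N = 930/12298 = 0.07562205.
Var(ȳ) = (1 − 0.07562205)·290.9/930 = 0.92437795·0.3127957 = 0.28914145.
SE(ȳ) = √(0.28914145) = 0.53772.

0.53772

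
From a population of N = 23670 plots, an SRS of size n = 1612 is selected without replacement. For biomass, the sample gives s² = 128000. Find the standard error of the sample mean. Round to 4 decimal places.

Under SRS without replacement, Var(ȳ) = (1 − f)·s²/n with f = n/N = 1612/23670 = 0.06810308.
Var(ȳ) = (1 − 0.06810308)·128000/1612 = 0.93189692·79.404467 = 73.996777.
SE(ȳ) = √(73.996777) = 8.6021.

8.6021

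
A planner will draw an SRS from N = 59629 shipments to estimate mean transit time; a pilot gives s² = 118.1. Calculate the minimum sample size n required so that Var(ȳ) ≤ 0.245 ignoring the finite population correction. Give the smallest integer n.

Without fpc, n₀ = s²/D = 118.1/0.245 = 482.0408.
Rounding up, n = 483.

483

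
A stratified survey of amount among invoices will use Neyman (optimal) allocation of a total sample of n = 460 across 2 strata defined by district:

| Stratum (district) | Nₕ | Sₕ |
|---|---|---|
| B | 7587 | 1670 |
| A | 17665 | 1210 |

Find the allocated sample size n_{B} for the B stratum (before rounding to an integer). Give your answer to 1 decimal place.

Neyman allocation: nₕ = n·NₕSₕ / Σⱼ NⱼSⱼ.
Σ NⱼSⱼ = 7587·1670 + 17665·1210 = 3.404494 × 10^7.
n_{B} = 460·7587·1670 / (3.404494 × 10^7) = 171.2.

171.2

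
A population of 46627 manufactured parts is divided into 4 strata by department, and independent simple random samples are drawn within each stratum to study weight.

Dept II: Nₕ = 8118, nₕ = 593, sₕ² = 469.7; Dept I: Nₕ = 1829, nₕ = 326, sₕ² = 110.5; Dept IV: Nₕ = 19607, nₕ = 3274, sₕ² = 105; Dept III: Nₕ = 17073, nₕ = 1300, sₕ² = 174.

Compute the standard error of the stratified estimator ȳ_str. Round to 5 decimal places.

0.20973

Var(ȳ_str) = Σₕ Wₕ²(1 − fₕ)sₕ²/nₕ with Wₕ = Nₕ/N, N = 46627.
Dept II: Wₕ = 0.17410513; term = 0.17410513²·(1 − 0.07304755)·469.7/593 = 0.022255967.
Dept I: Wₕ = 0.03922620; term = 0.03922620²·(1 − 0.17823948)·110.5/326 = 4.2859038 × 10^-4.
Dept IV: Wₕ = 0.42050743; term = 0.42050743²·(1 − 0.16698118)·105/3274 = 0.0047240315.
Dept III: Wₕ = 0.36616124; term = 0.36616124²·(1 − 0.07614362)·174/1300 = 0.016578876.
Sum = 0.043987465.
SE = √(0.043987465) = 0.20973.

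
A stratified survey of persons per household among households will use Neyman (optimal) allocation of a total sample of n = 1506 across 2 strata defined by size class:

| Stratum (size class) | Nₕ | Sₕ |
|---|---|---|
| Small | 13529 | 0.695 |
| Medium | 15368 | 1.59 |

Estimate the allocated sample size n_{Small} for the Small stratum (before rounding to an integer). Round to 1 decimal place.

418.5

Neyman allocation: nₕ = n·NₕSₕ / Σⱼ NⱼSⱼ.
Σ NⱼSⱼ = 13529·0.695 + 15368·1.59 = 33837.775.
n_{Small} = 1506·13529·0.695 / 33837.775 = 418.5.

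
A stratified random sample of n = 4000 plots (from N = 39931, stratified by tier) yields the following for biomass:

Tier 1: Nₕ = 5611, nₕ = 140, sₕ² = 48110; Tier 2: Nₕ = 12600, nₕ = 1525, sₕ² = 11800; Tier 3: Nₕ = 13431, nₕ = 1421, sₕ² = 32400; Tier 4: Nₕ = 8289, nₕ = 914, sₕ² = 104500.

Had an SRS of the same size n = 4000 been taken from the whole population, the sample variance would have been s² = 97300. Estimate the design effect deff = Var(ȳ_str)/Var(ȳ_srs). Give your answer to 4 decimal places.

Var(ȳ_str) = Σ Wₕ²(1−fₕ)sₕ²/nₕ with Wₕ = Nₕ/39931:
  Tier 1: (5611/39931)²·(1−140/5611)·48110/140 = 6.6159762
  Tier 2: (12600/39931)²·(1−1525/12600)·11800/1525 = 0.67718304
  Tier 3: (13431/39931)²·(1−1421/13431)·32400/1421 = 2.3066511
  Tier 4: (8289/39931)²·(1−914/8289)·104500/914 = 4.3834281
  → Var(ȳ_str) = 13.983238.
Var(ȳ_srs) = (1 − 4000/39931)·97300/4000 = 21.888297.
deff = 13.983238 / 21.888297 = 0.6388.

0.6388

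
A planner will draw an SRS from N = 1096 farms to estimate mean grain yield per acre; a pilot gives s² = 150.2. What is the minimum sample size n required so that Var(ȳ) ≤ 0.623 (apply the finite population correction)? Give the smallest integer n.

198

Without fpc, n₀ = s²/D = 150.2/0.623 = 241.0915.
With fpc, (1 − n/N)·s²/n ≤ D requires n ≥ n₀/(1 + n₀/N) = 241.0915/(1 + 241.0915/1096) = 197.6202.
Rounding up, n = 198.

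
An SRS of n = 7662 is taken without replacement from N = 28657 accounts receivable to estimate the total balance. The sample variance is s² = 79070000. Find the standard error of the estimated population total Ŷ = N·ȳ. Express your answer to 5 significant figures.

2.4918 × 10^6

Var(Ŷ) = N²·Var(ȳ) = N²·(1 − n/N)·s²/n.
f = 7662/28657 = 0.26736923; Var(ȳ) = 0.73263077·79070000/7662 = 7560.5736.
Var(Ŷ) = 28657² · 7560.5736 = 6.2089218 × 10^12.
SE(Ŷ) = √(6.2089218 × 10^12) = 2.4918 × 10^6.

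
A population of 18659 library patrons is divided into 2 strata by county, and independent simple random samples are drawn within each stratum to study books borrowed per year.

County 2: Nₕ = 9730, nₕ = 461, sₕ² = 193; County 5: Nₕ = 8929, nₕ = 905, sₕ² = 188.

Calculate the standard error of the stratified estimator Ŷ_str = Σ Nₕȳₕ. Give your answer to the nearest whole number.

7255

Var(Ŷ_str) = Σₕ Nₕ²(1 − fₕ)sₕ²/nₕ.
County 2: 9730²·(1 − 461/9730)·193/461 = 3.7757402 × 10^7.
County 5: 8929²·(1 − 905/8929)·188/905 = 1.4883429 × 10^7.
Sum = 5.2640831 × 10^7.
SE = √(5.2640831 × 10^7) = 7255.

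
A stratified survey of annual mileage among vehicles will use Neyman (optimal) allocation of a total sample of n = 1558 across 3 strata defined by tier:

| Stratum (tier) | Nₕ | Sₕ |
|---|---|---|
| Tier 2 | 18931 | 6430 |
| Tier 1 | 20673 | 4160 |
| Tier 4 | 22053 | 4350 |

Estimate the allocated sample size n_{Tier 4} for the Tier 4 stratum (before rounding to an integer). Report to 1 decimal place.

492.2

Neyman allocation: nₕ = n·NₕSₕ / Σⱼ NⱼSⱼ.
Σ NⱼSⱼ = 18931·6430 + 20673·4160 + 22053·4350 = 3.0365656 × 10^8.
n_{Tier 4} = 1558·22053·4350 / (3.0365656 × 10^8) = 492.2.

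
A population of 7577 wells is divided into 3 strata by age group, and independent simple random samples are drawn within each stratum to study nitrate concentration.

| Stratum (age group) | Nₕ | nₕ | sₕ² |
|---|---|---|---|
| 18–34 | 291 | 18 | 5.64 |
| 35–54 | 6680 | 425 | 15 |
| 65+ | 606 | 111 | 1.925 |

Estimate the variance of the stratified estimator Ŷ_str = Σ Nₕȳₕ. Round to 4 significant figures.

Var(Ŷ_str) = Σₕ Nₕ²(1 − fₕ)sₕ²/nₕ.
18–34: 291²·(1 − 18/291)·5.64/18 = 24892.14.
35–54: 6680²·(1 − 425/6680)·15/425 = 1.4747082 × 10^6.
65+: 606²·(1 − 111/606)·1.925/111 = 5202.1824.
Sum = 1.5048025 × 10^6.

1.505 × 10^6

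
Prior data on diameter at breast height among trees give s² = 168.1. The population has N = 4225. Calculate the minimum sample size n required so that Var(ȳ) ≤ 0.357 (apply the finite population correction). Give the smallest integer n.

424

Without fpc, n₀ = s²/D = 168.1/0.357 = 470.8683.
With fpc, (1 − n/N)·s²/n ≤ D requires n ≥ n₀/(1 + n₀/N) = 470.8683/(1 + 470.8683/4225) = 423.6530.
Rounding up, n = 424.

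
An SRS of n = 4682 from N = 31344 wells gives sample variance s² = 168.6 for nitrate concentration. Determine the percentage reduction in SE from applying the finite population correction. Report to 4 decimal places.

7.7706

f = n/N = 4682/31344 = 0.14937468.
SE_no-fpc = √(s²/n) = 0.18976367; SE_fpc = √((1−f)s²/n) = 0.17501781.
Ratio = √(1−f) = 0.92229351. Reduction = 100·(1 − 0.92229351) = 7.7706%.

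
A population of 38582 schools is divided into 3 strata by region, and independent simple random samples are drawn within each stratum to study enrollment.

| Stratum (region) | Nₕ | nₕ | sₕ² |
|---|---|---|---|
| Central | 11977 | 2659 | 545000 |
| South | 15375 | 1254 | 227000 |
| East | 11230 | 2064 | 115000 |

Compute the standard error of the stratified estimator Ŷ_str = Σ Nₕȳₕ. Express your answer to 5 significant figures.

260600

Var(Ŷ_str) = Σₕ Nₕ²(1 − fₕ)sₕ²/nₕ.
Central: 11977²·(1 − 2659/11977)·545000/2659 = 2.2874358 × 10^10.
South: 15375²·(1 − 1254/15375)·227000/1254 = 3.9301479 × 10^10.
East: 11230²·(1 − 2064/11230)·115000/2064 = 5.7351893 × 10^9.
Sum = 6.7911026 × 10^10.
SE = √(6.7911026 × 10^10) = 260600.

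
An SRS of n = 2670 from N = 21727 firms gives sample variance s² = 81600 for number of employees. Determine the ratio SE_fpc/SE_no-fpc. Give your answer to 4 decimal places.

0.9365

f = n/N = 2670/21727 = 0.12288857.
SE_no-fpc = √(s²/n) = 5.5282726; SE_fpc = √((1−f)s²/n) = 5.177461.
Ratio = √(1−f) = 0.93654227.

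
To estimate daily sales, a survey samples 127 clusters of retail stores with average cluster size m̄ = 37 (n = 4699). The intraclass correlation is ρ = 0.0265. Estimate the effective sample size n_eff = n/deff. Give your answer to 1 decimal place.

2404.8

deff = 1 + (37 − 1)·0.0265 = 1 + 0.954 = 1.954.
n_eff = 4699 / 1.954 = 2404.8.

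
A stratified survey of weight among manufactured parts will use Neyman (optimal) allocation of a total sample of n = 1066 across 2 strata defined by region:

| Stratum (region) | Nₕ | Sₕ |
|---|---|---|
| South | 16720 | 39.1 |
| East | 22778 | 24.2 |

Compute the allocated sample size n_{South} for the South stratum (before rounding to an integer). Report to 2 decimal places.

578.35

Neyman allocation: nₕ = n·NₕSₕ / Σⱼ NⱼSⱼ.
Σ NⱼSⱼ = 16720·39.1 + 22778·24.2 = 1.2049796 × 10^6.
n_{South} = 1066·16720·39.1 / (1.2049796 × 10^6) = 578.35.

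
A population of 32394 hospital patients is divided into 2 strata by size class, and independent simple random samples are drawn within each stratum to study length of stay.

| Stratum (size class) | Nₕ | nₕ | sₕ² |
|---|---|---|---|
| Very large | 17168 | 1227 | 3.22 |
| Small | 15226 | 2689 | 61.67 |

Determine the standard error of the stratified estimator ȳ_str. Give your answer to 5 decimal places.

Var(ȳ_str) = Σₕ Wₕ²(1 − fₕ)sₕ²/nₕ with Wₕ = Nₕ/N, N = 32394.
Very large: Wₕ = 0.52997469; term = 0.52997469²·(1 − 0.07147018)·3.22/1227 = 6.8441169 × 10^-4.
Small: Wₕ = 0.47002531; term = 0.47002531²·(1 − 0.17660581)·61.67/2689 = 0.0041718957.
Sum = 0.0048563074.
SE = √(0.0048563074) = 0.06969.

0.06969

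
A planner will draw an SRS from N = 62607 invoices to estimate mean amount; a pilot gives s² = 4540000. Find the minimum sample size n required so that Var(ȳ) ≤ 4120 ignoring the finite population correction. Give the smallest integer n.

1102

Without fpc, n₀ = s²/D = 4540000/4120 = 1101.9417.
Rounding up, n = 1102.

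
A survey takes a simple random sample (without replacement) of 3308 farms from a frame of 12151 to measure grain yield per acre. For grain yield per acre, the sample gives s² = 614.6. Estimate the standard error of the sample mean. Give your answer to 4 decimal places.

0.3677

Under SRS without replacement, Var(ȳ) = (1 − f)·s²/n with f = n/N = 3308/12151 = 0.27224097.
Var(ȳ) = (1 − 0.27224097)·614.6/3308 = 0.72775903·0.18579202 = 0.13521182.
SE(ȳ) = √(0.13521182) = 0.3677.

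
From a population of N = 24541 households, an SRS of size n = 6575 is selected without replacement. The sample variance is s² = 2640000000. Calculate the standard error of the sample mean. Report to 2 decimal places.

542.17

Under SRS without replacement, Var(ȳ) = (1 − f)·s²/n with f = n/N = 6575/24541 = 0.26791899.
Var(ȳ) = (1 − 0.26791899)·2640000000/6575 = 0.73208101·401520.91 = 293945.83.
SE(ȳ) = √(293945.83) = 542.17.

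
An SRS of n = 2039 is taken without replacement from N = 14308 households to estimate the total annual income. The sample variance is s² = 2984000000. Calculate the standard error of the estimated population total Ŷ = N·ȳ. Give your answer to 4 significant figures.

Var(Ŷ) = N²·Var(ȳ) = N²·(1 − n/N)·s²/n.
f = 2039/14308 = 0.14250769; Var(ȳ) = 0.85749231·2984000000/2039 = 1.2549078 × 10^6.
Var(Ŷ) = 14308² · (1.2549078 × 10^6) = 2.569033 × 10^14.
SE(Ŷ) = √(2.569033 × 10^14) = 1.603 × 10^7.

1.603 × 10^7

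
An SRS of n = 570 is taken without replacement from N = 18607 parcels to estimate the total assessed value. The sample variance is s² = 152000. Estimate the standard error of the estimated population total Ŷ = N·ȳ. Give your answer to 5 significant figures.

Var(Ŷ) = N²·Var(ȳ) = N²·(1 − n/N)·s²/n.
f = 570/18607 = 0.03063363; Var(ȳ) = 0.96936637·152000/570 = 258.4977.
Var(Ŷ) = 18607² · 258.4977 = 8.949719 × 10^10.
SE(Ŷ) = √(8.949719 × 10^10) = 299160.

299160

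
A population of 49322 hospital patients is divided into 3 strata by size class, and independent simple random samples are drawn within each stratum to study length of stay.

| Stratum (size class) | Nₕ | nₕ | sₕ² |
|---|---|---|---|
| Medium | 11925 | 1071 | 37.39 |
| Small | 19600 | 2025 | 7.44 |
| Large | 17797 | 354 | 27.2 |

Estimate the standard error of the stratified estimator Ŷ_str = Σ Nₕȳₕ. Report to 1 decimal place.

Var(Ŷ_str) = Σₕ Nₕ²(1 − fₕ)sₕ²/nₕ.
Medium: 11925²·(1 − 1071/11925)·37.39/1071 = 4.5187072 × 10^6.
Small: 19600²·(1 − 2025/19600)·7.44/2025 = 1.2656083 × 10^6.
Large: 17797²·(1 − 354/17797)·27.2/354 = 2.3852485 × 10^7.
Sum = 2.9636801 × 10^7.
SE = √(2.9636801 × 10^7) = 5444.0.

5444.0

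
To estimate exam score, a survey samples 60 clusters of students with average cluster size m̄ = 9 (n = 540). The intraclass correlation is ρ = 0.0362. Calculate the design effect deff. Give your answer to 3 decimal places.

deff = 1 + (9 − 1)·0.0362 = 1 + 0.2896 = 1.2896.

1.290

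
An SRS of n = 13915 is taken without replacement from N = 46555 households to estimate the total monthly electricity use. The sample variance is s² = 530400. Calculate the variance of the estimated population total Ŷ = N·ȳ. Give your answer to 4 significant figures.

5.792 × 10^10

Var(Ŷ) = N²·Var(ȳ) = N²·(1 − n/N)·s²/n.
f = 13915/46555 = 0.29889378; Var(ȳ) = 0.70110622·530400/13915 = 26.724164.
Var(Ŷ) = 46555² · 26.724164 = 5.7921099 × 10^10.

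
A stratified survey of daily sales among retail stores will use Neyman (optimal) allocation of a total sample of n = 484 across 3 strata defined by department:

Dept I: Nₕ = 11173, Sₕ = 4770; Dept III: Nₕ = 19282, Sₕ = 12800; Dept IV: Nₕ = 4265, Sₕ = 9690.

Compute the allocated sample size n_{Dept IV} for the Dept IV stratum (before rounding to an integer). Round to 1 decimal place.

58.6

Neyman allocation: nₕ = n·NₕSₕ / Σⱼ NⱼSⱼ.
Σ NⱼSⱼ = 11173·4770 + 19282·12800 + 4265·9690 = 3.4143266 × 10^8.
n_{Dept IV} = 484·4265·9690 / (3.4143266 × 10^8) = 58.6.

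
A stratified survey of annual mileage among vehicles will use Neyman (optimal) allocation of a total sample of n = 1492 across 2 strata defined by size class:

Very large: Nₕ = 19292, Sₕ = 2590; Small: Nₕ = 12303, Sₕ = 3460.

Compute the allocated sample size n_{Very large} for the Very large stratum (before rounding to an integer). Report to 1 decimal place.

Neyman allocation: nₕ = n·NₕSₕ / Σⱼ NⱼSⱼ.
Σ NⱼSⱼ = 19292·2590 + 12303·3460 = 9.253466 × 10^7.
n_{Very large} = 1492·19292·2590 / (9.253466 × 10^7) = 805.6.

805.6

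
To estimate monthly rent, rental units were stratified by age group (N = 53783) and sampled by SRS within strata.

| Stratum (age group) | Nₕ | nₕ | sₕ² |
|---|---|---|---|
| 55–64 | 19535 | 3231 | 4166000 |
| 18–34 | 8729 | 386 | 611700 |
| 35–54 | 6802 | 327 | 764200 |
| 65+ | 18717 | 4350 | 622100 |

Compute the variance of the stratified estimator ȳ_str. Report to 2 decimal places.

Var(ȳ_str) = Σₕ Wₕ²(1 − fₕ)sₕ²/nₕ with Wₕ = Nₕ/N, N = 53783.
55–64: Wₕ = 0.36321886; term = 0.36321886²·(1 − 0.16539544)·4166000/3231 = 141.97107.
18–34: Wₕ = 0.16230036; term = 0.16230036²·(1 − 0.04422041)·611700/386 = 39.897701.
35–54: Wₕ = 0.12647119; term = 0.12647119²·(1 − 0.04807410)·764200/327 = 35.583252.
65+: Wₕ = 0.34800959; term = 0.34800959²·(1 − 0.23240904)·622100/4350 = 13.294844.
Sum = 230.74687.

230.75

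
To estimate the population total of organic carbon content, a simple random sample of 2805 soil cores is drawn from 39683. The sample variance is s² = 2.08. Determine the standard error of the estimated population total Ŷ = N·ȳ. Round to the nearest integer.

1042

Var(Ŷ) = N²·Var(ȳ) = N²·(1 − n/N)·s²/n.
f = 2805/39683 = 0.07068518; Var(ȳ) = 0.92931482·2.08/2805 = 6.8911758 × 10^-4.
Var(Ŷ) = 39683² · (6.8911758 × 10^-4) = 1.0851814 × 10^6.
SE(Ŷ) = √(1.0851814 × 10^6) = 1042.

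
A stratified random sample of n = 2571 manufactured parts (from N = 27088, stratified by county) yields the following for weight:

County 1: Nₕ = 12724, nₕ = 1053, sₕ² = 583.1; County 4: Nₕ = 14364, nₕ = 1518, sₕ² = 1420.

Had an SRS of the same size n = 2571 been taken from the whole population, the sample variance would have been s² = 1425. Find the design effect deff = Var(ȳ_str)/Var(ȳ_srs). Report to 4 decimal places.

Var(ȳ_str) = Σ Wₕ²(1−fₕ)sₕ²/nₕ with Wₕ = Nₕ/27088:
  County 1: (12724/27088)²·(1−1053/12724)·583.1/1053 = 0.11207081
  County 4: (14364/27088)²·(1−1518/14364)·1420/1518 = 0.2352372
  → Var(ȳ_str) = 0.34730801.
Var(ȳ_srs) = (1 − 2571/27088)·1425/2571 = 0.50165272.
deff = 0.34730801 / 0.50165272 = 0.6923.

0.6923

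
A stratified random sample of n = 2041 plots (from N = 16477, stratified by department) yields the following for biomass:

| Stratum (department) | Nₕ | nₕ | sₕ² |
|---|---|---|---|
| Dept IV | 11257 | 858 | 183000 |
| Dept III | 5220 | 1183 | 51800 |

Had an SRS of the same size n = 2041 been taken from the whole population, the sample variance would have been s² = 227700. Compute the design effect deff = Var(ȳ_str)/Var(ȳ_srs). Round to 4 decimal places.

0.9756

Var(ȳ_str) = Σ Wₕ²(1−fₕ)sₕ²/nₕ with Wₕ = Nₕ/16477:
  Dept IV: (11257/16477)²·(1−858/11257)·183000/858 = 91.964828
  Dept III: (5220/16477)²·(1−1183/5220)·51800/1183 = 3.3987403
  → Var(ȳ_str) = 95.363568.
Var(ȳ_srs) = (1 − 2041/16477)·227700/2041 = 97.743696.
deff = 95.363568 / 97.743696 = 0.9756.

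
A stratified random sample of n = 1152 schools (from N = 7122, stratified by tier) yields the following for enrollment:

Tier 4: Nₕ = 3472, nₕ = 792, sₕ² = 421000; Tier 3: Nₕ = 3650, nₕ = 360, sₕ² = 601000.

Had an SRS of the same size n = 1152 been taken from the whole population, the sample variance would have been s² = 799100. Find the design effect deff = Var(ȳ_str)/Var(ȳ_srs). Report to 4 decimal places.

Var(ȳ_str) = Σ Wₕ²(1−fₕ)sₕ²/nₕ with Wₕ = Nₕ/7122:
  Tier 4: (3472/7122)²·(1−792/3472)·421000/792 = 97.514116
  Tier 3: (3650/7122)²·(1−360/3650)·601000/360 = 395.23627
  → Var(ȳ_str) = 492.75039.
Var(ȳ_srs) = (1 − 1152/7122)·799100/1152 = 581.46157.
deff = 492.75039 / 581.46157 = 0.8474.

0.8474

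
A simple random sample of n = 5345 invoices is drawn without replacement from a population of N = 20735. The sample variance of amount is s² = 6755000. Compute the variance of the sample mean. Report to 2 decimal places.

938.02

Under SRS without replacement, Var(ȳ) = (1 − f)·s²/n with f = n/N = 5345/20735 = 0.25777671.
Var(ȳ) = (1 − 0.25777671)·6755000/5345 = 0.74222329·1263.7979 = 938.02027.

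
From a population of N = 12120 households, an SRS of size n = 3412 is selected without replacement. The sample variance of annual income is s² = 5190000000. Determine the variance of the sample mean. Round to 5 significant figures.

1.0929 × 10^6

Under SRS without replacement, Var(ȳ) = (1 − f)·s²/n with f = n/N = 3412/12120 = 0.28151815.
Var(ȳ) = (1 − 0.28151815)·5190000000/3412 = 0.71848185·1.521102 × 10^6 = 1.0928842 × 10^6.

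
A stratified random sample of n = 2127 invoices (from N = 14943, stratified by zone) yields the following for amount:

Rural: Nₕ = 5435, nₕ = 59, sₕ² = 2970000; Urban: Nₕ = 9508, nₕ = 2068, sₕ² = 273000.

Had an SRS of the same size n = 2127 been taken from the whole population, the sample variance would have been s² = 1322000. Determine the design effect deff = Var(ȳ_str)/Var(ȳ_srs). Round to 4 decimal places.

12.4353

Var(ȳ_str) = Σ Wₕ²(1−fₕ)sₕ²/nₕ with Wₕ = Nₕ/14943:
  Rural: (5435/14943)²·(1−59/5435)·2970000/59 = 6586.9998
  Urban: (9508/14943)²·(1−2068/9508)·273000/2068 = 41.821406
  → Var(ȳ_str) = 6628.8212.
Var(ȳ_srs) = (1 − 2127/14943)·1322000/2127 = 533.06316.
deff = 6628.8212 / 533.06316 = 12.4353.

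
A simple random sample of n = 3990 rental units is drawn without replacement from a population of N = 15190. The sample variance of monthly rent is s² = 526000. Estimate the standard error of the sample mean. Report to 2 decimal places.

9.86

Under SRS without replacement, Var(ȳ) = (1 − f)·s²/n with f = n/N = 3990/15190 = 0.26267281.
Var(ȳ) = (1 − 0.26267281)·526000/3990 = 0.73732719·131.82957 = 97.201529.
SE(ȳ) = √(97.201529) = 9.86.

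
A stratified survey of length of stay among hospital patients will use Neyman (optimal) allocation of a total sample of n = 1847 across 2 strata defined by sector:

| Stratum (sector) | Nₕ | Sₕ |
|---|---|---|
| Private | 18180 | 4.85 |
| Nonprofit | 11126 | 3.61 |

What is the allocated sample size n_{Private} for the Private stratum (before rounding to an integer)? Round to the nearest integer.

1269

Neyman allocation: nₕ = n·NₕSₕ / Σⱼ NⱼSⱼ.
Σ NⱼSⱼ = 18180·4.85 + 11126·3.61 = 128337.86.
n_{Private} = 1847·18180·4.85 / 128337.86 = 1269.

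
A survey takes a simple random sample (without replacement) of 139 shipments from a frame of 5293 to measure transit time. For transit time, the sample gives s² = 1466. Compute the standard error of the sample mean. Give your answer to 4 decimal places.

Under SRS without replacement, Var(ȳ) = (1 − f)·s²/n with f = n/N = 139/5293 = 0.02626110.
Var(ȳ) = (1 − 0.02626110)·1466/139 = 0.97373890·10.546763 = 10.269793.
SE(ȳ) = √(10.269793) = 3.2047.

3.2047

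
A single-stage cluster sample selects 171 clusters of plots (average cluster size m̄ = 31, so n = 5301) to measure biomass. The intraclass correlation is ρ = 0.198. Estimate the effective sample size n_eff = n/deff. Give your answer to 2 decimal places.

763.83

deff = 1 + (31 − 1)·0.198 = 1 + 5.94 = 6.94.
n_eff = 5301 / 6.94 = 763.83.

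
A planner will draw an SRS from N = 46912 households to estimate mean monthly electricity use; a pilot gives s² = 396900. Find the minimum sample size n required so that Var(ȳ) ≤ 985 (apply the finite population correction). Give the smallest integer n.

400

Without fpc, n₀ = s²/D = 396900/985 = 402.9442.
With fpc, (1 − n/N)·s²/n ≤ D requires n ≥ n₀/(1 + n₀/N) = 402.9442/(1 + 402.9442/46912) = 399.5126.
Rounding up, n = 400.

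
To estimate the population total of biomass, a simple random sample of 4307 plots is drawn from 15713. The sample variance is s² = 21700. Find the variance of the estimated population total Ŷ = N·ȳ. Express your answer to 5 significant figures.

9.0298 × 10^8

Var(Ŷ) = N²·Var(ȳ) = N²·(1 − n/N)·s²/n.
f = 4307/15713 = 0.27410424; Var(ȳ) = 0.72589576·21700/4307 = 3.6572876.
Var(Ŷ) = 15713² · 3.6572876 = 9.0297834 × 10^8.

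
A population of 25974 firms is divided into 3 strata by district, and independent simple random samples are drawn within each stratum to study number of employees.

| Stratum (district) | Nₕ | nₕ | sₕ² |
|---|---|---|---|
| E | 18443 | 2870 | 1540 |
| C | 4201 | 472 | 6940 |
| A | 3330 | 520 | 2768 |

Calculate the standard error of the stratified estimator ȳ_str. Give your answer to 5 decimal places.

0.80230

Var(ȳ_str) = Σₕ Wₕ²(1 − fₕ)sₕ²/nₕ with Wₕ = Nₕ/N, N = 25974.
E: Wₕ = 0.71005621; term = 0.71005621²·(1 − 0.15561460)·1540/2870 = 0.22843624.
C: Wₕ = 0.16173866; term = 0.16173866²·(1 − 0.11235420)·6940/472 = 0.34141678.
A: Wₕ = 0.12820513; term = 0.12820513²·(1 − 0.15615616)·2768/520 = 0.073830468.
Sum = 0.64368349.
SE = √(0.64368349) = 0.80230.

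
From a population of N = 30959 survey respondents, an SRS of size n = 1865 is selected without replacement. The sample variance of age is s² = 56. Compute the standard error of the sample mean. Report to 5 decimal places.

Under SRS without replacement, Var(ȳ) = (1 − f)·s²/n with f = n/N = 1865/30959 = 0.06024096.
Var(ȳ) = (1 − 0.06024096)·56/1865 = 0.93975904·0.03002681 = 0.028217966.
SE(ȳ) = √(0.028217966) = 0.16798.

0.16798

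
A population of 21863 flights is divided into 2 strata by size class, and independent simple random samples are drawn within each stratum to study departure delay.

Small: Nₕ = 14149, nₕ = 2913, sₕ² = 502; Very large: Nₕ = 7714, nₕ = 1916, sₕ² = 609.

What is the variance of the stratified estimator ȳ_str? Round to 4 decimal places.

Var(ȳ_str) = Σₕ Wₕ²(1 − fₕ)sₕ²/nₕ with Wₕ = Nₕ/N, N = 21863.
Small: Wₕ = 0.64716645; term = 0.64716645²·(1 − 0.20588027)·502/2913 = 0.057316703.
Very large: Wₕ = 0.35283355; term = 0.35283355²·(1 − 0.24837957)·609/1916 = 0.029741312.
Sum = 0.087058015.

0.0871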